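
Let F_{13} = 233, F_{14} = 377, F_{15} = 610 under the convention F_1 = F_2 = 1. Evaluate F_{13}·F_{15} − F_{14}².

233·610 − 377² = 142130 − 142129 = 1. (Cassini's identity: F_{k−1}F_{k+1} − F_k² = (−1)^k.)

1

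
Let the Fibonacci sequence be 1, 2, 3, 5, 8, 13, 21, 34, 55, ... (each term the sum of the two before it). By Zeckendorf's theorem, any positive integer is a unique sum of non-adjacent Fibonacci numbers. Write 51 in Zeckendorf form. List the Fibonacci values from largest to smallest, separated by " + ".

34 + 13 + 3 + 1

Repeatedly subtract the largest Fibonacci number that fits:
subtract 34 from 51: 17 remains
subtract 13 from 17: 4 remains
subtract 3 from 4: 1 remains
subtract 1 from 1: 0 remains
So 51 = 34 + 13 + 3 + 1, with no two terms consecutive in the sequence.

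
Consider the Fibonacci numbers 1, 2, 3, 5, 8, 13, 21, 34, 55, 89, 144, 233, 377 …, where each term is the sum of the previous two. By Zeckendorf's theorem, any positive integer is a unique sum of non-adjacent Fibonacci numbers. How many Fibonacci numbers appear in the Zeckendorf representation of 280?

3

280 − 233 = 47
47 − 34 = 13
13 − 13 = 0
280 = 233 + 34 + 13, which has 3 terms.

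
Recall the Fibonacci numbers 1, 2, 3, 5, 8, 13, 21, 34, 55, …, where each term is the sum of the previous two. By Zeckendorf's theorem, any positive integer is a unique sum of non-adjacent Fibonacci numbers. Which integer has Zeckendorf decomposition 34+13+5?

34+13+5 = 52.

52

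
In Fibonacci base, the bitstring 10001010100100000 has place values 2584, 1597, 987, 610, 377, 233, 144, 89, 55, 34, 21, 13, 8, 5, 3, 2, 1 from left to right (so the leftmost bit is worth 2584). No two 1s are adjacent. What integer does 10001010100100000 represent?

3173

Summing the place values of the 1 bits: 2584 + 377 + 144 + 55 + 13 = 3173.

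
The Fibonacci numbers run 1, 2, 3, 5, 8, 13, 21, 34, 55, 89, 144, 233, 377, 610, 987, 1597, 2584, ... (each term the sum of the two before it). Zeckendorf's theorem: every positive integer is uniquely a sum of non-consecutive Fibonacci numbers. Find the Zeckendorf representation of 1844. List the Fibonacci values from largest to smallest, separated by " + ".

1597 + 233 + 13 + 1

1844 − 1597 = 247
247 − 233 = 14
14 − 13 = 1
1 − 1 = 0
So 1844 = 1597 + 233 + 13 + 1, with no two terms consecutive in the sequence.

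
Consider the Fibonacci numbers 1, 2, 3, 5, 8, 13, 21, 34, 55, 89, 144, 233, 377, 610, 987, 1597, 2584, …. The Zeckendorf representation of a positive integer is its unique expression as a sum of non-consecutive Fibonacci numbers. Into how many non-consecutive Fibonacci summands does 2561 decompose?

7

Repeatedly subtract the largest Fibonacci number that fits:
take 1597 (≤ 2561); 2561 − 1597 = 964
take 610 (≤ 964); 964 − 610 = 354
take 233 (≤ 354); 354 − 233 = 121
take 89 (≤ 121); 121 − 89 = 32
take 21 (≤ 32); 32 − 21 = 11
take 8 (≤ 11); 11 − 8 = 3
take 3 (≤ 3); 3 − 3 = 0
2561 = 1597 + 610 + 233 + 89 + 21 + 8 + 3, which has 7 terms.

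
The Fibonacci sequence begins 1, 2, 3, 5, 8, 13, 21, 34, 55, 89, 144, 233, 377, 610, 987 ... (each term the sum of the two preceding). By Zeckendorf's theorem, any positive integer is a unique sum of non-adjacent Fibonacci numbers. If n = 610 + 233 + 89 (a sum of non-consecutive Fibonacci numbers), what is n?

610 + 233 + 89 = 932.

932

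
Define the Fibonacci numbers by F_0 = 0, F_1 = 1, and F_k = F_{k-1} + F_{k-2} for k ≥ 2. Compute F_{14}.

Iterating the recurrence up to F_{6} = 8 and F_{5} = 5:
F_{7} = F_{6} + F_{5} = 8 + 5 = 13
F_{8} = F_{7} + F_{6} = 13 + 8 = 21
F_{9} = F_{8} + F_{7} = 21 + 13 = 34
F_{10} = F_{9} + F_{8} = 34 + 21 = 55
F_{11} = F_{10} + F_{9} = 55 + 34 = 89
F_{12} = F_{11} + F_{10} = 89 + 55 = 144
F_{13} = F_{12} + F_{11} = 144 + 89 = 233
F_{14} = F_{13} + F_{12} = 233 + 144 = 377

377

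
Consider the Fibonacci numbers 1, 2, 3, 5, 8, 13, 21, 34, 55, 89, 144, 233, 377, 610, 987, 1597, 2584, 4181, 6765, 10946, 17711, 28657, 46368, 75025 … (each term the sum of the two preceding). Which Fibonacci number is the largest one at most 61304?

46368

46368 ≤ 61304 < 75025, so the largest Fibonacci number not exceeding 61304 is 46368.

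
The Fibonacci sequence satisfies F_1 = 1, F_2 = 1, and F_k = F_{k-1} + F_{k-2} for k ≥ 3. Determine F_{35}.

9227465

Iterating the recurrence up to F_{29} = 514229 and F_{28} = 317811:
F_{30} = F_{29} + F_{28} = 514229 + 317811 = 832040
F_{31} = F_{30} + F_{29} = 832040 + 514229 = 1346269
F_{32} = F_{31} + F_{30} = 1346269 + 832040 = 2178309
F_{33} = F_{32} + F_{31} = 2178309 + 1346269 = 3524578
F_{34} = F_{33} + F_{32} = 3524578 + 2178309 = 5702887
F_{35} = F_{34} + F_{33} = 5702887 + 3524578 = 9227465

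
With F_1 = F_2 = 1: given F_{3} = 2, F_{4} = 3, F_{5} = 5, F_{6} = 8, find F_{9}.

By the addition formula F_{m+n} = F_m F_{n+1} + F_{m−1} F_n with m=4, n=5: F_{9} = 3·8 + 2·5 = 24 + 10 = 34.

34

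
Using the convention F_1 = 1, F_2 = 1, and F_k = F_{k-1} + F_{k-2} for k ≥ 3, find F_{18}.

2584

Iterating the recurrence up to F_{10} = 55 and F_{9} = 34:
F_{11} = F_{10} + F_{9} = 55 + 34 = 89
F_{12} = F_{11} + F_{10} = 89 + 55 = 144
F_{13} = F_{12} + F_{11} = 144 + 89 = 233
F_{14} = F_{13} + F_{12} = 233 + 144 = 377
F_{15} = F_{14} + F_{13} = 377 + 233 = 610
F_{16} = F_{15} + F_{14} = 610 + 377 = 987
F_{17} = F_{16} + F_{15} = 987 + 610 = 1597
F_{18} = F_{17} + F_{16} = 1597 + 987 = 2584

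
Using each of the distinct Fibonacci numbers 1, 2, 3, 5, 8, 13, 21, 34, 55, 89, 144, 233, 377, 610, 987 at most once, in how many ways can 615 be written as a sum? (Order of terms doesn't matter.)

615 = 610+5 = 610+3+2 = 377+233+5 = 377+233+3+2 = 377+144+89+5 = … (6 more), for 11 in all.

11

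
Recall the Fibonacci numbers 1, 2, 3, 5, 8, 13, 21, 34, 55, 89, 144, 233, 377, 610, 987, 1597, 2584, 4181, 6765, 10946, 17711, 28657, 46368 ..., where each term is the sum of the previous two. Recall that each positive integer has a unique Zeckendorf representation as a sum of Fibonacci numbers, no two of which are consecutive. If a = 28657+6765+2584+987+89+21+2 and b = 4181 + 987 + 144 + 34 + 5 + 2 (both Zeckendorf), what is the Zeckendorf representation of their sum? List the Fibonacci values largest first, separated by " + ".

28657 + 10946 + 4181 + 610 + 55 + 8 + 1

The two numbers are 39105 and 5353, so their sum is 44458.
Repeatedly subtract the largest Fibonacci number that fits:
44458 − 28657 = 15801
15801 − 10946 = 4855
4855 − 4181 = 674
674 − 610 = 64
64 − 55 = 9
9 − 8 = 1
1 − 1 = 0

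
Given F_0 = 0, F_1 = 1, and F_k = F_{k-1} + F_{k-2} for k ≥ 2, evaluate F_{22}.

Iterating the recurrence up to F_{17} = 1597 and F_{16} = 987:
F_{18} = F_{17} + F_{16} = 1597 + 987 = 2584
F_{19} = F_{18} + F_{17} = 2584 + 1597 = 4181
F_{20} = F_{19} + F_{18} = 4181 + 2584 = 6765
F_{21} = F_{20} + F_{19} = 6765 + 4181 = 10946
F_{22} = F_{21} + F_{20} = 10946 + 6765 = 17711

17711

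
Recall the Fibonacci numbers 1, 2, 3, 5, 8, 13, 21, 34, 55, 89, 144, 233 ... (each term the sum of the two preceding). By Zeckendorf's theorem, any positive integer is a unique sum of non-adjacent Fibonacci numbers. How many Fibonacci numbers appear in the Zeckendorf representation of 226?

226 − 144 = 82
82 − 55 = 27
27 − 21 = 6
6 − 5 = 1
1 − 1 = 0
226 = 144 + 55 + 21 + 5 + 1, which has 5 terms.

5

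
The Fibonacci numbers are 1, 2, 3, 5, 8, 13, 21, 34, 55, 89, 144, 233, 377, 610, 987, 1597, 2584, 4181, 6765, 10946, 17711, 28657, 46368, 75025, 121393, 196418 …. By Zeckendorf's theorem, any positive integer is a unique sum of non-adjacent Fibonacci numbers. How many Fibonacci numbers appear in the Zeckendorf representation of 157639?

8

largest Fibonacci ≤ 157639 is 121393; 157639 − 121393 = 36246
largest Fibonacci ≤ 36246 is 28657; 36246 − 28657 = 7589
largest Fibonacci ≤ 7589 is 6765; 7589 − 6765 = 824
largest Fibonacci ≤ 824 is 610; 824 − 610 = 214
largest Fibonacci ≤ 214 is 144; 214 − 144 = 70
largest Fibonacci ≤ 70 is 55; 70 − 55 = 15
largest Fibonacci ≤ 15 is 13; 15 − 13 = 2
largest Fibonacci ≤ 2 is 2; 2 − 2 = 0
157639 = 121393 + 28657 + 6765 + 610 + 144 + 55 + 13 + 2, which has 8 terms.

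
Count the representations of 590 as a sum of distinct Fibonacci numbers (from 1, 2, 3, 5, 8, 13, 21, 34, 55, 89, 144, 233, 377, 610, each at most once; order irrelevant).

Each representation comes from the Zeckendorf form by replacing some F_k with F_{k−1} + F_{k−2} where possible.
590 = 377+144+55+13+1 = 377+144+55+8+5+1 = 377+144+34+21+13+1 = 377+144+55+8+3+2+1 = 377+144+34+21+8+5+1 = … (7 more), for 12 in all.

12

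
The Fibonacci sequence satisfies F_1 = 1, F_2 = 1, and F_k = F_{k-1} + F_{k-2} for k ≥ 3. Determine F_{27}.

196418

Iterating the recurrence up to F_{19} = 4181 and F_{18} = 2584:
F_{20} = F_{19} + F_{18} = 4181 + 2584 = 6765
F_{21} = F_{20} + F_{19} = 6765 + 4181 = 10946
F_{22} = F_{21} + F_{20} = 10946 + 6765 = 17711
F_{23} = F_{22} + F_{21} = 17711 + 10946 = 28657
F_{24} = F_{23} + F_{22} = 28657 + 17711 = 46368
F_{25} = F_{24} + F_{23} = 46368 + 28657 = 75025
F_{26} = F_{25} + F_{24} = 75025 + 46368 = 121393
F_{27} = F_{26} + F_{25} = 121393 + 75025 = 196418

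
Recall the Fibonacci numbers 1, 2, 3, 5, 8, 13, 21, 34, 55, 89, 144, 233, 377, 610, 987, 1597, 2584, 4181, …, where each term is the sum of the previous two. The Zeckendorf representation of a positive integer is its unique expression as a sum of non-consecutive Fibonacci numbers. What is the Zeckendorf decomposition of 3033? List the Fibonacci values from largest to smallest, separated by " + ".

2584 + 377 + 55 + 13 + 3 + 1

Greedy algorithm:
3033: greatest Fibonacci not exceeding it is 2584, leaving 449
449: greatest Fibonacci not exceeding it is 377, leaving 72
72: greatest Fibonacci not exceeding it is 55, leaving 17
17: greatest Fibonacci not exceeding it is 13, leaving 4
4: greatest Fibonacci not exceeding it is 3, leaving 1
1: greatest Fibonacci not exceeding it is 1, leaving 0
So 3033 = 2584 + 377 + 55 + 13 + 3 + 1, with no two terms consecutive in the sequence.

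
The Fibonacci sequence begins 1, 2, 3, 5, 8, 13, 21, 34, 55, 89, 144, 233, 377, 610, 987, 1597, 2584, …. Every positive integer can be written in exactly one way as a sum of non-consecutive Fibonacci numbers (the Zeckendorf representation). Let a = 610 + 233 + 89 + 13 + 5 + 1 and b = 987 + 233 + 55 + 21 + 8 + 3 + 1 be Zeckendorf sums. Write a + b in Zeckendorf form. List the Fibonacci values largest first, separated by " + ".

1597 + 610 + 34 + 13 + 5

The two numbers are 951 and 1308, so their sum is 2259.
take 1597 (≤ 2259); 2259 − 1597 = 662
take 610 (≤ 662); 662 − 610 = 52
take 34 (≤ 52); 52 − 34 = 18
take 13 (≤ 18); 18 − 13 = 5
take 5 (≤ 5); 5 − 5 = 0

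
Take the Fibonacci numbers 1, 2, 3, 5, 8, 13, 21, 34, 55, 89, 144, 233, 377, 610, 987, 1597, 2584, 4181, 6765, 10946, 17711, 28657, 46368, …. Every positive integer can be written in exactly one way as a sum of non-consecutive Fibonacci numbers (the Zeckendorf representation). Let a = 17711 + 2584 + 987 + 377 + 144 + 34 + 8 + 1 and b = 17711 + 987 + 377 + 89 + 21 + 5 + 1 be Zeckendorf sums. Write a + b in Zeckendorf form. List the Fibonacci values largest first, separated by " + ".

28657 + 10946 + 987 + 377 + 55 + 13 + 2

The two numbers are 21846 and 19191, so their sum is 41037.
41037 − 28657 = 12380
12380 − 10946 = 1434
1434 − 987 = 447
447 − 377 = 70
70 − 55 = 15
15 − 13 = 2
2 − 2 = 0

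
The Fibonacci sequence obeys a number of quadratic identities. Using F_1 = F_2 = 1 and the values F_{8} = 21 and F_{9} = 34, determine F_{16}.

987

By the doubling identity F_{2k} = F_k(2F_{k+1} − F_k): F_{16} = 21·(2·34 − 21) = 21·47 = 987.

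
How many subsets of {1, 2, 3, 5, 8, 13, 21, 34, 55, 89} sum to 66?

Each representation comes from the Zeckendorf form by replacing some F_k with F_{k−1} + F_{k−2} where possible.
66 = 55+8+3 = 55+8+2+1 = 34+21+8+3 = 55+5+3+2+1 = … (3 more), for 7 in all.

7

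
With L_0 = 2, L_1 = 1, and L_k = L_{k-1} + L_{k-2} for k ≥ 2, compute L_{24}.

Iterating the recurrence up to L_{18} = 5778 and L_{17} = 3571:
L_{19} = L_{18} + L_{17} = 5778 + 3571 = 9349
L_{20} = L_{19} + L_{18} = 9349 + 5778 = 15127
L_{21} = L_{20} + L_{19} = 15127 + 9349 = 24476
L_{22} = L_{21} + L_{20} = 24476 + 15127 = 39603
L_{23} = L_{22} + L_{21} = 39603 + 24476 = 64079
L_{24} = L_{23} + L_{22} = 64079 + 39603 = 103682

103682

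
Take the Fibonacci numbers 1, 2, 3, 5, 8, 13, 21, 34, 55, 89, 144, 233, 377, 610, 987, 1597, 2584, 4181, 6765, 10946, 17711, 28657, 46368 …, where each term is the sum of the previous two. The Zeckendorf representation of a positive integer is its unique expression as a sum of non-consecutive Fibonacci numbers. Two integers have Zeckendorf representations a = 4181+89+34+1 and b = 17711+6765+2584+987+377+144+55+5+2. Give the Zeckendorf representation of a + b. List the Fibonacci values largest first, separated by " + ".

28657 + 4181 + 89 + 8

The two numbers are 4305 and 28630, so their sum is 32935.
32935 − 28657 = 4278
4278 − 4181 = 97
97 − 89 = 8
8 − 8 = 0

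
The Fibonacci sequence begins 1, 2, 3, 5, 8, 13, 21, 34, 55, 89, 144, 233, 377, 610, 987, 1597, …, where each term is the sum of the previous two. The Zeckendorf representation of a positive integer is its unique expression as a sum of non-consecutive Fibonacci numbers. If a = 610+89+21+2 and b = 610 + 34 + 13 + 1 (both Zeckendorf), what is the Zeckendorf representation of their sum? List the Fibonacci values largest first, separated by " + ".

The two numbers are 722 and 658, so their sum is 1380.
take 987 (≤ 1380); 1380 − 987 = 393
take 377 (≤ 393); 393 − 377 = 16
take 13 (≤ 16); 16 − 13 = 3
take 3 (≤ 3); 3 − 3 = 0

987 + 377 + 13 + 3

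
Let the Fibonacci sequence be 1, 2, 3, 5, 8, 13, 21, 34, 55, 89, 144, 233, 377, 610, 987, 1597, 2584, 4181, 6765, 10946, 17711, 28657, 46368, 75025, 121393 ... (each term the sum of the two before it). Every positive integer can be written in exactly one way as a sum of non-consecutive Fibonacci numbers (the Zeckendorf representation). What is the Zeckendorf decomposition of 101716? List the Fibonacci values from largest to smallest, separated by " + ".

take 75025 (≤ 101716); 101716 − 75025 = 26691
take 17711 (≤ 26691); 26691 − 17711 = 8980
take 6765 (≤ 8980); 8980 − 6765 = 2215
take 1597 (≤ 2215); 2215 − 1597 = 618
take 610 (≤ 618); 618 − 610 = 8
take 8 (≤ 8); 8 − 8 = 0
So 101716 = 75025 + 17711 + 6765 + 1597 + 610 + 8, with no two terms consecutive in the sequence.

75025 + 17711 + 6765 + 1597 + 610 + 8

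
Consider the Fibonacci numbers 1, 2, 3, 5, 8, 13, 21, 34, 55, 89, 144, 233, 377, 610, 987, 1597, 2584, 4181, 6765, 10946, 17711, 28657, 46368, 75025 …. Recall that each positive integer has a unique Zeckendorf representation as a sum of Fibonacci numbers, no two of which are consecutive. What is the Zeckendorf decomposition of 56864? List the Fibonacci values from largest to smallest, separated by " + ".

46368 + 6765 + 2584 + 987 + 144 + 13 + 3

largest Fibonacci ≤ 56864 is 46368; 56864 − 46368 = 10496
largest Fibonacci ≤ 10496 is 6765; 10496 − 6765 = 3731
largest Fibonacci ≤ 3731 is 2584; 3731 − 2584 = 1147
largest Fibonacci ≤ 1147 is 987; 1147 − 987 = 160
largest Fibonacci ≤ 160 is 144; 160 − 144 = 16
largest Fibonacci ≤ 16 is 13; 16 − 13 = 3
largest Fibonacci ≤ 3 is 3; 3 − 3 = 0
So 56864 = 46368 + 6765 + 2584 + 987 + 144 + 13 + 3, with no two terms consecutive in the sequence.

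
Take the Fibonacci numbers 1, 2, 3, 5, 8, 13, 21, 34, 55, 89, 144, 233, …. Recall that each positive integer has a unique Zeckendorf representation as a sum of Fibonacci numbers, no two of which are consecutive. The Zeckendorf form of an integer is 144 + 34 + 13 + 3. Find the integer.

144 + 34 + 13 + 3 = 194.

194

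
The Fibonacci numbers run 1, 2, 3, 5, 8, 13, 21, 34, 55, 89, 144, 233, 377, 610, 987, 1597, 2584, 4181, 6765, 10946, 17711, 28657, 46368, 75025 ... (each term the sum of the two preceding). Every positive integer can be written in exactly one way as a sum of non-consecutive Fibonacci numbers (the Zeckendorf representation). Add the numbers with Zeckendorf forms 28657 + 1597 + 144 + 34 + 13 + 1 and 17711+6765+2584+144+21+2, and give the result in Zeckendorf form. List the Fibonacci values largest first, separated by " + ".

The two numbers are 30446 and 27227, so their sum is 57673.
largest Fibonacci ≤ 57673 is 46368; 57673 − 46368 = 11305
largest Fibonacci ≤ 11305 is 10946; 11305 − 10946 = 359
largest Fibonacci ≤ 359 is 233; 359 − 233 = 126
largest Fibonacci ≤ 126 is 89; 126 − 89 = 37
largest Fibonacci ≤ 37 is 34; 37 − 34 = 3
largest Fibonacci ≤ 3 is 3; 3 − 3 = 0

46368 + 10946 + 233 + 89 + 34 + 3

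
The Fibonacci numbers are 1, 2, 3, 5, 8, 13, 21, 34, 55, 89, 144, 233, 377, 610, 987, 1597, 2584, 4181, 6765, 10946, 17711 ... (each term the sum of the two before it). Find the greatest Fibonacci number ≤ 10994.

10946

10946 ≤ 10994 < 17711, so the largest Fibonacci number not exceeding 10994 is 10946.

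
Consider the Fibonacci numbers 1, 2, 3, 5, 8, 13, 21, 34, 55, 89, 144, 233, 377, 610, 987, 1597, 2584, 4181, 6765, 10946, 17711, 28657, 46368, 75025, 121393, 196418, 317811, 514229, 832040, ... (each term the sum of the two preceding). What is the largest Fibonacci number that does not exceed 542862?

514229

514229 ≤ 542862 < 832040, so the largest Fibonacci number not exceeding 542862 is 514229.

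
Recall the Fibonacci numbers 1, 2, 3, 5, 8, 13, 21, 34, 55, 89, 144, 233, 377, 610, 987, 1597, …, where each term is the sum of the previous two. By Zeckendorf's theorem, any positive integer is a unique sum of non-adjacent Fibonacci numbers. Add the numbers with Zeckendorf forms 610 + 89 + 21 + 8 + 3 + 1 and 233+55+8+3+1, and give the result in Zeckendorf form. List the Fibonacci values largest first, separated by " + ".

The two numbers are 732 and 300, so their sum is 1032.
largest Fibonacci ≤ 1032 is 987; 1032 − 987 = 45
largest Fibonacci ≤ 45 is 34; 45 − 34 = 11
largest Fibonacci ≤ 11 is 8; 11 − 8 = 3
largest Fibonacci ≤ 3 is 3; 3 − 3 = 0

987 + 34 + 8 + 3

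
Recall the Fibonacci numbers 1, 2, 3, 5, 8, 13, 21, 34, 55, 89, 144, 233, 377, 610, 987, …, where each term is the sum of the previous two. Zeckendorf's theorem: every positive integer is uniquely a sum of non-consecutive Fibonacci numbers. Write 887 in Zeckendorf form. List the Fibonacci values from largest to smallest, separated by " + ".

887 − 610 = 277
277 − 233 = 44
44 − 34 = 10
10 − 8 = 2
2 − 2 = 0
So 887 = 610 + 233 + 34 + 8 + 2, with no two terms consecutive in the sequence.

610 + 233 + 34 + 8 + 2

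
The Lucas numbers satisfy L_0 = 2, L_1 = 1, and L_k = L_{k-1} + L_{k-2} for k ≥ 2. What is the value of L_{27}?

439204

Iterating the recurrence up to L_{23} = 64079 and L_{22} = 39603:
L_{24} = L_{23} + L_{22} = 64079 + 39603 = 103682
L_{25} = L_{24} + L_{23} = 103682 + 64079 = 167761
L_{26} = L_{25} + L_{24} = 167761 + 103682 = 271443
L_{27} = L_{26} + L_{25} = 271443 + 167761 = 439204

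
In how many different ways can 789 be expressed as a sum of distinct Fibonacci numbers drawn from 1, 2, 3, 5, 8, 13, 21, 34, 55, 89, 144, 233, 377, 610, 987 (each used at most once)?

16

Each representation comes from the Zeckendorf form by replacing some F_k with F_{k−1} + F_{k−2} where possible.
789 = 610+144+34+1 = 610+144+21+13+1 = 610+89+55+34+1 = 377+233+144+34+1 = … (12 more), for 16 in all.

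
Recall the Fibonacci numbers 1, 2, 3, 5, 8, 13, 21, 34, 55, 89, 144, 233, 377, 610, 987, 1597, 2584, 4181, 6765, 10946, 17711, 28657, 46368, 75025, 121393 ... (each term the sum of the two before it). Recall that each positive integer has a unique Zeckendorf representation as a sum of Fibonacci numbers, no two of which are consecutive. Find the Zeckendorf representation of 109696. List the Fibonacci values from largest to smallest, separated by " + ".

75025 + 28657 + 4181 + 1597 + 233 + 3

Repeatedly subtract the largest Fibonacci number that fits:
75025 ≤ 109696 < 121393, so take 75025; remainder 34671
28657 ≤ 34671 < 46368, so take 28657; remainder 6014
4181 ≤ 6014 < 6765, so take 4181; remainder 1833
1597 ≤ 1833 < 2584, so take 1597; remainder 236
233 ≤ 236 < 377, so take 233; remainder 3
3 ≤ 3 < 5, so take 3; remainder 0
So 109696 = 75025 + 28657 + 4181 + 1597 + 233 + 3, with no two terms consecutive in the sequence.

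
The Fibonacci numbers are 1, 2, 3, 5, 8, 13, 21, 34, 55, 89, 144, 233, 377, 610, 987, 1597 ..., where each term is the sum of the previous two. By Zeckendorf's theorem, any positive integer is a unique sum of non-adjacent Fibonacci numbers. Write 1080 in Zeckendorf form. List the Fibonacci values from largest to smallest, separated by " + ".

987 + 89 + 3 + 1

Greedily peel off the largest Fibonacci term at each step:
1080 − 987 = 93
93 − 89 = 4
4 − 3 = 1
1 − 1 = 0
So 1080 = 987 + 89 + 3 + 1, with no two terms consecutive in the sequence.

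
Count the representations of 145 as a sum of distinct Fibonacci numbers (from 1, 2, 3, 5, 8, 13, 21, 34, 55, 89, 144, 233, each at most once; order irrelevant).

5

Each representation comes from the Zeckendorf form by replacing some F_k with F_{k−1} + F_{k−2} where possible.
145 = 144+1 = 89+55+1 = 89+34+21+1 = 89+34+13+8+1 = 89+34+13+5+3+1 — 5 representations.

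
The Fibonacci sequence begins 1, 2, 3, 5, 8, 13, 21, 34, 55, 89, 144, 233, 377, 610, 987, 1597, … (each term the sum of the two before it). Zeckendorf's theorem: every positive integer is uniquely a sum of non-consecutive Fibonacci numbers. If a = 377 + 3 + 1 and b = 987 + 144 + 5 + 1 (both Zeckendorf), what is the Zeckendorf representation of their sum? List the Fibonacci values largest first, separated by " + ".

The two numbers are 381 and 1137, so their sum is 1518.
1518: greatest Fibonacci not exceeding it is 987, leaving 531
531: greatest Fibonacci not exceeding it is 377, leaving 154
154: greatest Fibonacci not exceeding it is 144, leaving 10
10: greatest Fibonacci not exceeding it is 8, leaving 2
2: greatest Fibonacci not exceeding it is 2, leaving 0

987 + 377 + 144 + 8 + 2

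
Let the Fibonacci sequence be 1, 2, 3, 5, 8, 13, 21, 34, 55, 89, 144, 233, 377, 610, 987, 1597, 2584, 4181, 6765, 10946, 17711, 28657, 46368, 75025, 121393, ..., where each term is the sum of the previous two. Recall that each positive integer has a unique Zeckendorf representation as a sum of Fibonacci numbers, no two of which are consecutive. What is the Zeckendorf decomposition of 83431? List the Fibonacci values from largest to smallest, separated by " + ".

75025 + 6765 + 1597 + 34 + 8 + 2

83431 − 75025 = 8406
8406 − 6765 = 1641
1641 − 1597 = 44
44 − 34 = 10
10 − 8 = 2
2 − 2 = 0
So 83431 = 75025 + 6765 + 1597 + 34 + 8 + 2, with no two terms consecutive in the sequence.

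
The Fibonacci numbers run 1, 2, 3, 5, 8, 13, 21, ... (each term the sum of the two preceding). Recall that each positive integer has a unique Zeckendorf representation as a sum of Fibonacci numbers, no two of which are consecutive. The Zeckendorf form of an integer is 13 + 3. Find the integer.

16

13 + 3 = 16.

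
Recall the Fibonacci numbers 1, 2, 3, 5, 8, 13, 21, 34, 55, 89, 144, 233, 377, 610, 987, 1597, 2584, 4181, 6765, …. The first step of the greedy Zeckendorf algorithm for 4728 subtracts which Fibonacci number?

4181

4181 ≤ 4728 < 6765, so the largest Fibonacci number not exceeding 4728 is 4181.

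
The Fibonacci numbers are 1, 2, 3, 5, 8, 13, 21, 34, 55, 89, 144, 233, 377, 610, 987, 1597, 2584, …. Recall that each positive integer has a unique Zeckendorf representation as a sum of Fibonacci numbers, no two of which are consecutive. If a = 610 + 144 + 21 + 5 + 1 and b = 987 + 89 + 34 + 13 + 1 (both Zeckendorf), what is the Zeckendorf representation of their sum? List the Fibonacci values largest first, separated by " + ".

1597 + 233 + 55 + 13 + 5 + 2

The two numbers are 781 and 1124, so their sum is 1905.
1597 ≤ 1905 < 2584, so take 1597; remainder 308
233 ≤ 308 < 377, so take 233; remainder 75
55 ≤ 75 < 89, so take 55; remainder 20
13 ≤ 20 < 21, so take 13; remainder 7
5 ≤ 7 < 8, so take 5; remainder 2
2 ≤ 2 < 3, so take 2; remainder 0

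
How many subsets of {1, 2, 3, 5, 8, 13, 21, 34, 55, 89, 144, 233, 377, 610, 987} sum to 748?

Starting from the Zeckendorf form and repeatedly splitting a term F_k into F_{k−1} + F_{k−2} (when neither is already used) reaches every representation.
748 = 610+89+34+13+2 = 610+89+34+8+5+2 = 377+233+89+34+13+2 = 610+89+21+13+8+5+2 = 377+233+89+34+8+5+2 = … (4 more), for 9 in all.

9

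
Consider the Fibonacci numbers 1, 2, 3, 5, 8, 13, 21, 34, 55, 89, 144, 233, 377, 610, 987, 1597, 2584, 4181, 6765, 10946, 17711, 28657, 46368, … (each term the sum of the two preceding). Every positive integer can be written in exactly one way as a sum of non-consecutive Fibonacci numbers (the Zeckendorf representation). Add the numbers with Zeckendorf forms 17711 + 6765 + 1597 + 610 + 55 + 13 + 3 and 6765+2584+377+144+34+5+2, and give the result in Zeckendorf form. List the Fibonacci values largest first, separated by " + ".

28657 + 6765 + 987 + 233 + 21 + 2

The two numbers are 26754 and 9911, so their sum is 36665.
Greedily peel off the largest Fibonacci term at each step:
largest Fibonacci ≤ 36665 is 28657; 36665 − 28657 = 8008
largest Fibonacci ≤ 8008 is 6765; 8008 − 6765 = 1243
largest Fibonacci ≤ 1243 is 987; 1243 − 987 = 256
largest Fibonacci ≤ 256 is 233; 256 − 233 = 23
largest Fibonacci ≤ 23 is 21; 23 − 21 = 2
largest Fibonacci ≤ 2 is 2; 2 − 2 = 0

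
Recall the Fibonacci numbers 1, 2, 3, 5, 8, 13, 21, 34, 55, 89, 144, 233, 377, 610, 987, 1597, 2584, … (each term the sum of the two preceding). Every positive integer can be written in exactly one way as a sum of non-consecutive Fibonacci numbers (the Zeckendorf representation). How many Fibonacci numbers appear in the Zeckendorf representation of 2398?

Greedy algorithm:
largest Fibonacci ≤ 2398 is 1597; 2398 − 1597 = 801
largest Fibonacci ≤ 801 is 610; 801 − 610 = 191
largest Fibonacci ≤ 191 is 144; 191 − 144 = 47
largest Fibonacci ≤ 47 is 34; 47 − 34 = 13
largest Fibonacci ≤ 13 is 13; 13 − 13 = 0
2398 = 1597 + 610 + 144 + 34 + 13, which has 5 terms.

5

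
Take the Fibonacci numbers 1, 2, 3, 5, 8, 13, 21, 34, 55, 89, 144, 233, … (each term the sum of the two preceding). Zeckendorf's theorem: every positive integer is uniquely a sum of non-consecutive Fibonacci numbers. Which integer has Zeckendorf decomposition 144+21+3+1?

144+21+3+1 = 169.

169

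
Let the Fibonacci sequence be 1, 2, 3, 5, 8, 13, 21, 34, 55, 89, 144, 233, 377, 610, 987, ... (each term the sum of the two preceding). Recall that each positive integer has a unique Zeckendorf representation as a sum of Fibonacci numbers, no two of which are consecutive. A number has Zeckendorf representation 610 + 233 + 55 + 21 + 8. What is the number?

610 + 233 + 55 + 21 + 8 = 927.

927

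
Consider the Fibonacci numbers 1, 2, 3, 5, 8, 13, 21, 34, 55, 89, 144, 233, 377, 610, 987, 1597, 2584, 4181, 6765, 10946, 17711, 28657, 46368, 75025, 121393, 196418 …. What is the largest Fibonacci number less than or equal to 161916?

121393

121393 ≤ 161916 < 196418, so the largest Fibonacci number not exceeding 161916 is 121393.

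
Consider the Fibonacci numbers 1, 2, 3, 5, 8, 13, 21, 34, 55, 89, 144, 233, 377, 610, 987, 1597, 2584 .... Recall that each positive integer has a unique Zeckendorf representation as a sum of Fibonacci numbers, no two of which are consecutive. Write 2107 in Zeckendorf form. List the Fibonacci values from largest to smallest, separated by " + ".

Greedy algorithm:
2107 − 1597 = 510
510 − 377 = 133
133 − 89 = 44
44 − 34 = 10
10 − 8 = 2
2 − 2 = 0
So 2107 = 1597 + 377 + 89 + 34 + 8 + 2, with no two terms consecutive in the sequence.

1597 + 377 + 89 + 34 + 8 + 2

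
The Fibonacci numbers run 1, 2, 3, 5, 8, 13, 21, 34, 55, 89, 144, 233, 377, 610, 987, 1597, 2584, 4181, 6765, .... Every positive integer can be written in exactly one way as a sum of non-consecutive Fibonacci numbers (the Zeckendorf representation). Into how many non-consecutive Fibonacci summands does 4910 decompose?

largest Fibonacci ≤ 4910 is 4181; 4910 − 4181 = 729
largest Fibonacci ≤ 729 is 610; 729 − 610 = 119
largest Fibonacci ≤ 119 is 89; 119 − 89 = 30
largest Fibonacci ≤ 30 is 21; 30 − 21 = 9
largest Fibonacci ≤ 9 is 8; 9 − 8 = 1
largest Fibonacci ≤ 1 is 1; 1 − 1 = 0
4910 = 4181 + 610 + 89 + 21 + 8 + 1, which has 6 terms.

6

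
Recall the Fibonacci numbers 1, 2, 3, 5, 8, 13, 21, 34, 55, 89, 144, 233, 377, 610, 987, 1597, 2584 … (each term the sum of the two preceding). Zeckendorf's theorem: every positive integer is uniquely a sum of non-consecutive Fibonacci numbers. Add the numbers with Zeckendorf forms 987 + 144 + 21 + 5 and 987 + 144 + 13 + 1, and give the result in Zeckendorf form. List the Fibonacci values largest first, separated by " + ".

The two numbers are 1157 and 1145, so their sum is 2302.
2302 − 1597 = 705
705 − 610 = 95
95 − 89 = 6
6 − 5 = 1
1 − 1 = 0

1597 + 610 + 89 + 5 + 1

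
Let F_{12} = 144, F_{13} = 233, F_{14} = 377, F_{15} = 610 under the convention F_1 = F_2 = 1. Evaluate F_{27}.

196418

By the addition formula F_{m+n} = F_m F_{n+1} + F_{m−1} F_n with m=13, n=14: F_{27} = 233·610 + 144·377 = 142130 + 54288 = 196418.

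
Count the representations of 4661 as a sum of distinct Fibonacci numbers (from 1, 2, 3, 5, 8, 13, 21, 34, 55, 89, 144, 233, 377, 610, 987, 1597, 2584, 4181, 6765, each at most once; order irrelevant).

48

4661 = 4181+377+89+13+1 = 4181+377+89+8+5+1 = 4181+377+55+34+13+1 = 4181+233+144+89+13+1 = … (44 more), for 48 in all.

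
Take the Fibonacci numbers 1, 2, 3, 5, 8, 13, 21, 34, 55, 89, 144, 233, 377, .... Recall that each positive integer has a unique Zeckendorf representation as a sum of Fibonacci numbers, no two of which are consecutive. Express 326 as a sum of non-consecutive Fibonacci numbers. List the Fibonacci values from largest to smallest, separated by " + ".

Greedy algorithm:
326 − 233 = 93
93 − 89 = 4
4 − 3 = 1
1 − 1 = 0
So 326 = 233 + 89 + 3 + 1, with no two terms consecutive in the sequence.

233 + 89 + 3 + 1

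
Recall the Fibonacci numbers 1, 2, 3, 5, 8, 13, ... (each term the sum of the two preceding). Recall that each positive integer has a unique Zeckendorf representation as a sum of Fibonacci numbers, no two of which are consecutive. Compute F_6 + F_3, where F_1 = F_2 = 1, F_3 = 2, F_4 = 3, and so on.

10

F_6 + F_3 = 8 + 2 = 10.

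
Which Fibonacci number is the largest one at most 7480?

6765 ≤ 7480 < 10946, so the largest Fibonacci number not exceeding 7480 is 6765.

6765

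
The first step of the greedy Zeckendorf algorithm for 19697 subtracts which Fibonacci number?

17711 ≤ 19697 < 28657, so the largest Fibonacci number not exceeding 19697 is 17711.

17711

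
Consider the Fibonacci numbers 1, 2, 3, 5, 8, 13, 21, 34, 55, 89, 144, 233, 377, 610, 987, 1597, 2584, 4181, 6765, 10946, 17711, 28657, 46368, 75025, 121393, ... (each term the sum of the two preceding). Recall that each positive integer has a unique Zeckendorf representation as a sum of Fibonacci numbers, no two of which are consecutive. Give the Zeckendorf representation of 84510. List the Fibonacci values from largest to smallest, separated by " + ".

Greedily peel off the largest Fibonacci term at each step:
84510 − 75025 = 9485
9485 − 6765 = 2720
2720 − 2584 = 136
136 − 89 = 47
47 − 34 = 13
13 − 13 = 0
So 84510 = 75025 + 6765 + 2584 + 89 + 34 + 13, with no two terms consecutive in the sequence.

75025 + 6765 + 2584 + 89 + 34 + 13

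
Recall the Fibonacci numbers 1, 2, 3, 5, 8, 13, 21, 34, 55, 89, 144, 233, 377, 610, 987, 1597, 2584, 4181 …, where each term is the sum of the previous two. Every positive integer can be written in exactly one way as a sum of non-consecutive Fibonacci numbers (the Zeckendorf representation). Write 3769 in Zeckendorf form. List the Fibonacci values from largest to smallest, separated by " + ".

2584 + 987 + 144 + 34 + 13 + 5 + 2

3769: greatest Fibonacci not exceeding it is 2584, leaving 1185
1185: greatest Fibonacci not exceeding it is 987, leaving 198
198: greatest Fibonacci not exceeding it is 144, leaving 54
54: greatest Fibonacci not exceeding it is 34, leaving 20
20: greatest Fibonacci not exceeding it is 13, leaving 7
7: greatest Fibonacci not exceeding it is 5, leaving 2
2: greatest Fibonacci not exceeding it is 2, leaving 0
So 3769 = 2584 + 987 + 144 + 34 + 13 + 5 + 2, with no two terms consecutive in the sequence.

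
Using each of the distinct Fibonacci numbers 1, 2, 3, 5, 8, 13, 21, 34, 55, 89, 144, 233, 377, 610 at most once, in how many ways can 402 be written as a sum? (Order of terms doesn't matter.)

7

Each representation comes from the Zeckendorf form by replacing some F_k with F_{k−1} + F_{k−2} where possible.
402 = 377+21+3+1 = 377+13+8+3+1 = 233+144+21+3+1 = 233+144+13+8+3+1 = … (3 more), for 7 in all.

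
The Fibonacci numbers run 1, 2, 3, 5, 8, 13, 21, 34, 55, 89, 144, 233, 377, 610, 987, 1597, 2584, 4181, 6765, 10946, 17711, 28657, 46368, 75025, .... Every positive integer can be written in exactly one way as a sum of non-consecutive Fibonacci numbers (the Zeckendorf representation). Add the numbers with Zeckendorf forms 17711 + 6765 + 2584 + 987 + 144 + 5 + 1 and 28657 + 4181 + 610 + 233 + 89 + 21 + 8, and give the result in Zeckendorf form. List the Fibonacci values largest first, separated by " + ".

The two numbers are 28197 and 33799, so their sum is 61996.
61996 − 46368 = 15628
15628 − 10946 = 4682
4682 − 4181 = 501
501 − 377 = 124
124 − 89 = 35
35 − 34 = 1
1 − 1 = 0

46368 + 10946 + 4181 + 377 + 89 + 34 + 1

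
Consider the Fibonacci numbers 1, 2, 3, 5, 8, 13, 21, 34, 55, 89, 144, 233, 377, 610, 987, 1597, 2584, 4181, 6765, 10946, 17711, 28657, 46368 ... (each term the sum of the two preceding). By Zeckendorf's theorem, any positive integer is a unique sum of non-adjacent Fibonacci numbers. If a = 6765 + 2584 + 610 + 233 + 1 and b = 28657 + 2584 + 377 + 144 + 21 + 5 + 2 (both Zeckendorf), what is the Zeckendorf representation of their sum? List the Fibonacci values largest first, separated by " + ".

28657 + 10946 + 1597 + 610 + 144 + 21 + 8

The two numbers are 10193 and 31790, so their sum is 41983.
Greedily peel off the largest Fibonacci term at each step:
28657 ≤ 41983 < 46368, so take 28657; remainder 13326
10946 ≤ 13326 < 17711, so take 10946; remainder 2380
1597 ≤ 2380 < 2584, so take 1597; remainder 783
610 ≤ 783 < 987, so take 610; remainder 173
144 ≤ 173 < 233, so take 144; remainder 29
21 ≤ 29 < 34, so take 21; remainder 8
8 ≤ 8 < 13, so take 8; remainder 0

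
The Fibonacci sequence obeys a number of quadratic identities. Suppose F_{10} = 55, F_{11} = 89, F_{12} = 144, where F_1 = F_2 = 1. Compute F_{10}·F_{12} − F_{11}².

55·144 − 89² = 7920 − 7921 = -1. (Cassini's identity: F_{k−1}F_{k+1} − F_k² = (−1)^k.)

-1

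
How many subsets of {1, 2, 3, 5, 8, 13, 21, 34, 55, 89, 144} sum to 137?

Each representation comes from the Zeckendorf form by replacing some F_k with F_{k−1} + F_{k−2} where possible.
137 = 89+34+13+1 = 89+34+8+5+1 = 89+34+8+3+2+1 = 89+21+13+8+5+1 = … (3 more), for 7 in all.

7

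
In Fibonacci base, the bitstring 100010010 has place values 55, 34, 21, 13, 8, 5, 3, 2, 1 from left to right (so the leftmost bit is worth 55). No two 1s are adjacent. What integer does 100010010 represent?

Summing the place values of the 1 bits: 55 + 8 + 2 = 65.

65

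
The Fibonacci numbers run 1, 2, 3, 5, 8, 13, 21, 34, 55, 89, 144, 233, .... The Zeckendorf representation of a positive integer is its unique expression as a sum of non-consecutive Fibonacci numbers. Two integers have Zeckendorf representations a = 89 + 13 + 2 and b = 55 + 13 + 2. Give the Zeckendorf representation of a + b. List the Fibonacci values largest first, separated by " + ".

The two numbers are 104 and 70, so their sum is 174.
take 144 (≤ 174); 174 − 144 = 30
take 21 (≤ 30); 30 − 21 = 9
take 8 (≤ 9); 9 − 8 = 1
take 1 (≤ 1); 1 − 1 = 0

144 + 21 + 8 + 1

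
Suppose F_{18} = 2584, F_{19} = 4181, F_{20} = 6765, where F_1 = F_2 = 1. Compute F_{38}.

By the addition formula F_{m+n} = F_m F_{n+1} + F_{m−1} F_n with m=20, n=18: F_{38} = 6765·4181 + 4181·2584 = 28284465 + 10803704 = 39088169.

39088169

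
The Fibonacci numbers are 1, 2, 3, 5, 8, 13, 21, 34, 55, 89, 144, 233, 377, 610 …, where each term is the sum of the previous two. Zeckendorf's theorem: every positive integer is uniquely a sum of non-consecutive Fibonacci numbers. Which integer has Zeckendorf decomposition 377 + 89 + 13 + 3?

377 + 89 + 13 + 3 = 482.

482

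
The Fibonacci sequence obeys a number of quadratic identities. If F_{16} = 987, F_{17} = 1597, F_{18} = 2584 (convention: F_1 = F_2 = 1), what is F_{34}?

By the addition formula F_{m+n} = F_m F_{n+1} + F_{m−1} F_n with m=18, n=16: F_{34} = 2584·1597 + 1597·987 = 4126648 + 1576239 = 5702887.

5702887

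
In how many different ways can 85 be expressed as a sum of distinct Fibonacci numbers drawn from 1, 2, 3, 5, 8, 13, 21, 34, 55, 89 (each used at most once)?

Starting from the Zeckendorf form and repeatedly splitting a term F_k into F_{k−1} + F_{k−2} (when neither is already used) reaches every representation.
85 = 55+21+8+1 = 55+21+5+3+1 = 55+13+8+5+3+1 = … (1 more), for 4 in all.

4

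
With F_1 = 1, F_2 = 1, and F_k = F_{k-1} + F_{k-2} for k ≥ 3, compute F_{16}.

987

Iterating the recurrence up to F_{8} = 21 and F_{7} = 13:
F_{9} = F_{8} + F_{7} = 21 + 13 = 34
F_{10} = F_{9} + F_{8} = 34 + 21 = 55
F_{11} = F_{10} + F_{9} = 55 + 34 = 89
F_{12} = F_{11} + F_{10} = 89 + 55 = 144
F_{13} = F_{12} + F_{11} = 144 + 89 = 233
F_{14} = F_{13} + F_{12} = 233 + 144 = 377
F_{15} = F_{14} + F_{13} = 377 + 233 = 610
F_{16} = F_{15} + F_{14} = 610 + 377 = 987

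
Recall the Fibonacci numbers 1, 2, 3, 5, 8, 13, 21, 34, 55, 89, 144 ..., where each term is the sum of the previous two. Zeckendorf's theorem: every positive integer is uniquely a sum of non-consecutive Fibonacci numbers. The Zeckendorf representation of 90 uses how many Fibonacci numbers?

2

largest Fibonacci ≤ 90 is 89; 90 − 89 = 1
largest Fibonacci ≤ 1 is 1; 1 − 1 = 0
90 = 89 + 1, which has 2 terms.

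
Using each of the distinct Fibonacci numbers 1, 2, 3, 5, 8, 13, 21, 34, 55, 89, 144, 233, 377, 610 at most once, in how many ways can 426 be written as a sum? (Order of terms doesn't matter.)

9

426 = 377+34+13+2 = 377+34+8+5+2 = 233+144+34+13+2 = 377+21+13+8+5+2 = … (5 more), for 9 in all.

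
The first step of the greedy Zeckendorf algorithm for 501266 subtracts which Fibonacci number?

317811 ≤ 501266 < 514229, so the largest Fibonacci number not exceeding 501266 is 317811.

317811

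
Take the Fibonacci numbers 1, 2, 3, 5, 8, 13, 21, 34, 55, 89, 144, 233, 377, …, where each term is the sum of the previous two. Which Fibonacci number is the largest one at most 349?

233

233 ≤ 349 < 377, so the largest Fibonacci number not exceeding 349 is 233.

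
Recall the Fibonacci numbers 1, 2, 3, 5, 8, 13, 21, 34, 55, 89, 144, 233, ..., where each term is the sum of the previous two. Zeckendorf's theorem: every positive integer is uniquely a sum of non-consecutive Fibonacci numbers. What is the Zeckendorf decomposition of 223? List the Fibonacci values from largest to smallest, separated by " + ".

Greedily peel off the largest Fibonacci term at each step:
largest Fibonacci ≤ 223 is 144; 223 − 144 = 79
largest Fibonacci ≤ 79 is 55; 79 − 55 = 24
largest Fibonacci ≤ 24 is 21; 24 − 21 = 3
largest Fibonacci ≤ 3 is 3; 3 − 3 = 0
So 223 = 144 + 55 + 21 + 3, with no two terms consecutive in the sequence.

144 + 55 + 21 + 3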